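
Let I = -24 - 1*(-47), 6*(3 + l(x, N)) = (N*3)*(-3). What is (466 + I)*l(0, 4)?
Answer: -4401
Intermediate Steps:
l(x, N) = -3 - 3*N/2 (l(x, N) = -3 + ((N*3)*(-3))/6 = -3 + ((3*N)*(-3))/6 = -3 + (-9*N)/6 = -3 - 3*N/2)
I = 23 (I = -24 + 47 = 23)
(466 + I)*l(0, 4) = (466 + 23)*(-3 - 3/2*4) = 489*(-3 - 6) = 489*(-9) = -4401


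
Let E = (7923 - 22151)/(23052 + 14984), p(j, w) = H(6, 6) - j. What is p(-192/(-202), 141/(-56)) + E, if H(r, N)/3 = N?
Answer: 16015241/960409 ≈ 16.675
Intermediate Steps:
H(r, N) = 3*N
p(j, w) = 18 - j (p(j, w) = 3*6 - j = 18 - j)
E = -3557/9509 (E = -14228/38036 = -14228*1/38036 = -3557/9509 ≈ -0.37407)
p(-192/(-202), 141/(-56)) + E = (18 - (-192)/(-202)) - 3557/9509 = (18 - (-192)*(-1)/202) - 3557/9509 = (18 - 1*96/101) - 3557/9509 = (18 - 96/101) - 3557/9509 = 1722/101 - 3557/9509 = 16015241/960409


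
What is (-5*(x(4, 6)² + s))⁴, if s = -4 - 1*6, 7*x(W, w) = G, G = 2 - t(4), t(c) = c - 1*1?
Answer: 35736782900625/5764801 ≈ 6.1991e+6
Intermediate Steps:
t(c) = -1 + c (t(c) = c - 1 = -1 + c)
G = -1 (G = 2 - (-1 + 4) = 2 - 1*3 = 2 - 3 = -1)
x(W, w) = -⅐ (x(W, w) = (⅐)*(-1) = -⅐)
s = -10 (s = -4 - 6 = -10)
(-5*(x(4, 6)² + s))⁴ = (-5*((-⅐)² - 10))⁴ = (-5*(1/49 - 10))⁴ = (-5*(-489/49))⁴ = (2445/49)⁴ = 35736782900625/5764801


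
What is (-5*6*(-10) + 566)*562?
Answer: 486692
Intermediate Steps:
(-5*6*(-10) + 566)*562 = (-30*(-10) + 566)*562 = (300 + 566)*562 = 866*562 = 486692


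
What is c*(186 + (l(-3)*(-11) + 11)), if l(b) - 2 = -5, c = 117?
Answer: 26910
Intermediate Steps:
l(b) = -3 (l(b) = 2 - 5 = -3)
c*(186 + (l(-3)*(-11) + 11)) = 117*(186 + (-3*(-11) + 11)) = 117*(186 + (33 + 11)) = 117*(186 + 44) = 117*230 = 26910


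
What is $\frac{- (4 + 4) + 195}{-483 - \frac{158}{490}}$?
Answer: $- \frac{45815}{118414} \approx -0.38691$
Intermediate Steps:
$\frac{- (4 + 4) + 195}{-483 - \frac{158}{490}} = \frac{\left(-1\right) 8 + 195}{-483 - \frac{79}{245}} = \frac{-8 + 195}{-483 - \frac{79}{245}} = \frac{187}{- \frac{118414}{245}} = 187 \left(- \frac{245}{118414}\right) = - \frac{45815}{118414}$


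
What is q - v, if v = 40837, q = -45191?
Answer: -86028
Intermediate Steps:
q - v = -45191 - 1*40837 = -45191 - 40837 = -86028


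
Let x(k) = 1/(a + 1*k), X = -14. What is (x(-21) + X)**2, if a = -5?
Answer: 133225/676 ≈ 197.08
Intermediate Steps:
x(k) = 1/(-5 + k) (x(k) = 1/(-5 + 1*k) = 1/(-5 + k))
(x(-21) + X)**2 = (1/(-5 - 21) - 14)**2 = (1/(-26) - 14)**2 = (-1/26 - 14)**2 = (-365/26)**2 = 133225/676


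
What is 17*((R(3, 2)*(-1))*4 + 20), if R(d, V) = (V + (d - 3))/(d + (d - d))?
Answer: 884/3 ≈ 294.67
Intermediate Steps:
R(d, V) = (-3 + V + d)/d (R(d, V) = (V + (-3 + d))/(d + 0) = (-3 + V + d)/d)
17*((R(3, 2)*(-1))*4 + 20) = 17*((((-3 + 2 + 3)/3)*(-1))*4 + 20) = 17*((((1/3)*2)*(-1))*4 + 20) = 17*(((2/3)*(-1))*4 + 20) = 17*(-2/3*4 + 20) = 17*(-8/3 + 20) = 17*(52/3) = 884/3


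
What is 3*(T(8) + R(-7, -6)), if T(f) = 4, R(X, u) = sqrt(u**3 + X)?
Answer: 12 + 3*I*sqrt(223) ≈ 12.0 + 44.8*I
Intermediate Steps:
R(X, u) = sqrt(X + u**3)
3*(T(8) + R(-7, -6)) = 3*(4 + sqrt(-7 + (-6)**3)) = 3*(4 + sqrt(-7 - 216)) = 3*(4 + sqrt(-223)) = 3*(4 + I*sqrt(223)) = 12 + 3*I*sqrt(223)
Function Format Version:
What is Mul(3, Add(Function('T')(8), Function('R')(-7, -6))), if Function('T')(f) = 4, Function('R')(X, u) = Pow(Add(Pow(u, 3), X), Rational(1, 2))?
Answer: Add(12, Mul(3, I, Pow(223, Rational(1, 2)))) ≈ Add(12.000, Mul(44.800, I))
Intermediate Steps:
Function('R')(X, u) = Pow(Add(X, Pow(u, 3)), Rational(1, 2))
Mul(3, Add(Function('T')(8), Function('R')(-7, -6))) = Mul(3, Add(4, Pow(Add(-7, Pow(-6, 3)), Rational(1, 2)))) = Mul(3, Add(4, Pow(Add(-7, -216), Rational(1, 2)))) = Mul(3, Add(4, Pow(-223, Rational(1, 2)))) = Mul(3, Add(4, Mul(I, Pow(223, Rational(1, 2))))) = Add(12, Mul(3, I, Pow(223, Rational(1, 2))))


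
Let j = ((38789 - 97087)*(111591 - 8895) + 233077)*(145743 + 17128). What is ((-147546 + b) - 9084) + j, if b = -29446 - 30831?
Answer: -975066058925208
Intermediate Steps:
j = -975066058708301 (j = (-58298*102696 + 233077)*162871 = (-5986971408 + 233077)*162871 = -5986738331*162871 = -975066058708301)
b = -60277
((-147546 + b) - 9084) + j = ((-147546 - 60277) - 9084) - 975066058708301 = (-207823 - 9084) - 975066058708301 = -216907 - 975066058708301 = -975066058925208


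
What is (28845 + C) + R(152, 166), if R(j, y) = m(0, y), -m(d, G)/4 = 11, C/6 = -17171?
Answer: -74225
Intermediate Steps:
C = -103026 (C = 6*(-17171) = -103026)
m(d, G) = -44 (m(d, G) = -4*11 = -44)
R(j, y) = -44
(28845 + C) + R(152, 166) = (28845 - 103026) - 44 = -74181 - 44 = -74225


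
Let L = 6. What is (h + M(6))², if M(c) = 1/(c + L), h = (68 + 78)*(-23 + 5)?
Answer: 994456225/144 ≈ 6.9059e+6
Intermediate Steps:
h = -2628 (h = 146*(-18) = -2628)
M(c) = 1/(6 + c) (M(c) = 1/(c + 6) = 1/(6 + c))
(h + M(6))² = (-2628 + 1/(6 + 6))² = (-2628 + 1/12)² = (-31535/12)² = 994456225/144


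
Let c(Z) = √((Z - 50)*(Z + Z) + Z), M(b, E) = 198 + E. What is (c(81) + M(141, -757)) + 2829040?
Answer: 2828481 + 27*√7 ≈ 2.8286e+6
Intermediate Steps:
c(Z) = √(Z + 2*Z*(-50 + Z)) (c(Z) = √((-50 + Z)*(2*Z) + Z) = √(2*Z*(-50 + Z) + Z) = √(Z + 2*Z*(-50 + Z)))
(c(81) + M(141, -757)) + 2829040 = (√(81*(-99 + 2*81)) + (198 - 757)) + 2829040 = (√(81*(-99 + 162)) - 559) + 2829040 = (√(81*63) - 559) + 2829040 = (√5103 - 559) + 2829040 = (27*√7 - 559) + 2829040 = (-559 + 27*√7) + 2829040 = 2828481 + 27*√7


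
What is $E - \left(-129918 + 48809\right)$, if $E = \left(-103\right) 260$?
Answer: $54329$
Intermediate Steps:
$E = -26780$
$E - \left(-129918 + 48809\right) = -26780 - \left(-129918 + 48809\right) = -26780 - -81109 = -26780 + 81109 = 54329$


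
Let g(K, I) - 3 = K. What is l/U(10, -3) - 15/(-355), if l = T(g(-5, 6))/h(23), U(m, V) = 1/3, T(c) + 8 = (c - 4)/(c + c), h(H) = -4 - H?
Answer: 977/1278 ≈ 0.76448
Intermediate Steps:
g(K, I) = 3 + K
T(c) = -8 + (-4 + c)/(2*c) (T(c) = -8 + (c - 4)/(c + c) = -8 + (-4 + c)/((2*c)) = -8 + (-4 + c)*(1/(2*c)) = -8 + (-4 + c)/(2*c))
U(m, V) = 1/3
l = 13/54 (l = (-15/2 - 2/(3 - 5))/(-4 - 1*23) = (-15/2 - 2/(-2))/(-4 - 23) = (-15/2 - 2*(-1/2))/(-27) = (-15/2 + 1)*(-1/27) = -13/2*(-1/27) = 13/54 ≈ 0.24074)
l/U(10, -3) - 15/(-355) = 13/(54*(1/3)) - 15/(-355) = (13/54)*3 - 15*(-1/355) = 13/18 + 3/71 = 977/1278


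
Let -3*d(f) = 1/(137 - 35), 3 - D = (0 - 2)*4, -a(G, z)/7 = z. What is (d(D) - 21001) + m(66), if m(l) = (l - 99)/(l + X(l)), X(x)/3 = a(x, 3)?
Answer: -6429673/306 ≈ -21012.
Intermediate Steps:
a(G, z) = -7*z
D = 11 (D = 3 - (0 - 2)*4 = 3 - (-2)*4 = 3 - 1*(-8) = 3 + 8 = 11)
X(x) = -63 (X(x) = 3*(-7*3) = 3*(-21) = -63)
m(l) = (-99 + l)/(-63 + l) (m(l) = (l - 99)/(l - 63) = (-99 + l)/(-63 + l))
d(f) = -1/306 (d(f) = -1/(3*(137 - 35)) = -⅓/102 = -⅓*1/102 = -1/306)
(d(D) - 21001) + m(66) = (-1/306 - 21001) + (-99 + 66)/(-63 + 66) = -6426307/306 - 33/3 = -6426307/306 + (⅓)*(-33) = -6426307/306 - 11 = -6429673/306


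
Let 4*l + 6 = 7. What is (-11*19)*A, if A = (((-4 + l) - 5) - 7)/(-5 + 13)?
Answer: 13167/32 ≈ 411.47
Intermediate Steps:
l = ¼ (l = -3/2 + (¼)*7 = -3/2 + 7/4 = ¼ ≈ 0.25000)
A = -63/32 (A = (((-4 + ¼) - 5) - 7)/(-5 + 13) = ((-15/4 - 5) - 7)/8 = (-35/4 - 7)*(⅛) = -63/4*⅛ = -63/32 ≈ -1.9688)
(-11*19)*A = -11*19*(-63/32) = -209*(-63/32) = 13167/32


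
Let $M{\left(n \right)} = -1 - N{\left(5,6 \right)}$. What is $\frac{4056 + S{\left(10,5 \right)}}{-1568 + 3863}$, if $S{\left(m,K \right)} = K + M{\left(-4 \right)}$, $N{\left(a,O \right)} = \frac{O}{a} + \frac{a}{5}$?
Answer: $\frac{6763}{3825} \approx 1.7681$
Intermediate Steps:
$N{\left(a,O \right)} = \frac{a}{5} + \frac{O}{a}$ ($N{\left(a,O \right)} = \frac{O}{a} + a \frac{1}{5} = \frac{O}{a} + \frac{a}{5} = \frac{a}{5} + \frac{O}{a}$)
$M{\left(n \right)} = - \frac{16}{5}$ ($M{\left(n \right)} = -1 - \left(\frac{1}{5} \cdot 5 + \frac{6}{5}\right) = -1 - \left(1 + 6 \cdot \frac{1}{5}\right) = -1 - \left(1 + \frac{6}{5}\right) = -1 - \frac{11}{5} = - \frac{16}{5}$)
$S{\left(m,K \right)} = - \frac{16}{5} + K$ ($S{\left(m,K \right)} = K - \frac{16}{5} = - \frac{16}{5} + K$)
$\frac{4056 + S{\left(10,5 \right)}}{-1568 + 3863} = \frac{4056 + \left(- \frac{16}{5} + 5\right)}{-1568 + 3863} = \frac{4056 + \frac{9}{5}}{2295} = \frac{20289}{5} \cdot \frac{1}{2295} = \frac{6763}{3825}$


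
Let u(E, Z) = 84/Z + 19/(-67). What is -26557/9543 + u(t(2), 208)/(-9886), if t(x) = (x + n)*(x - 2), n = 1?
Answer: -914702075485/328687869432 ≈ -2.7829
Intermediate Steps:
t(x) = (1 + x)*(-2 + x) (t(x) = (x + 1)*(x - 2) = (1 + x)*(-2 + x))
u(E, Z) = -19/67 + 84/Z (u(E, Z) = 84/Z + 19*(-1/67) = 84/Z - 19/67 = -19/67 + 84/Z)
-26557/9543 + u(t(2), 208)/(-9886) = -26557/9543 + (-19/67 + 84/208)/(-9886) = -26557*1/9543 + (-19/67 + 84*(1/208))*(-1/9886) = -26557/9543 + (-19/67 + 21/52)*(-1/9886) = -26557/9543 + (419/3484)*(-1/9886) = -26557/9543 - 419/34442824 = -914702075485/328687869432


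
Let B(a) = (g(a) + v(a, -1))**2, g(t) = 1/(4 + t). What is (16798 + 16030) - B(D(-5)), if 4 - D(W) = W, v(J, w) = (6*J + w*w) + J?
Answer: 4854043/169 ≈ 28722.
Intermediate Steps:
v(J, w) = w**2 + 7*J (v(J, w) = (6*J + w**2) + J = (w**2 + 6*J) + J = w**2 + 7*J)
D(W) = 4 - W
B(a) = (1 + 1/(4 + a) + 7*a)**2 (B(a) = (1/(4 + a) + ((-1)**2 + 7*a))**2 = (1/(4 + a) + (1 + 7*a))**2 = (1 + 1/(4 + a) + 7*a)**2)
(16798 + 16030) - B(D(-5)) = (16798 + 16030) - (1 + (1 + 7*(4 - 1*(-5)))*(4 + (4 - 1*(-5))))**2/(4 + (4 - 1*(-5)))**2 = 32828 - (1 + (1 + 7*(4 + 5))*(4 + (4 + 5)))**2/(4 + (4 + 5))**2 = 32828 - (1 + (1 + 7*9)*(4 + 9))**2/(4 + 9)**2 = 32828 - (1 + (1 + 63)*13)**2/13**2 = 32828 - (1 + 64*13)**2/169 = 32828 - (1 + 832)**2/169 = 32828 - 833**2/169 = 32828 - 693889/169 = 4854043/169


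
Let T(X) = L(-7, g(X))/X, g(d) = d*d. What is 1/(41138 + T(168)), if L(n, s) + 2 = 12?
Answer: 84/3455597 ≈ 2.4308e-5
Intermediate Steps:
g(d) = d²
L(n, s) = 10 (L(n, s) = -2 + 12 = 10)
T(X) = 10/X
1/(41138 + T(168)) = 1/(41138 + 10/168) = 1/(41138 + 10*(1/168)) = 1/(41138 + 5/84) = 1/(3455597/84) = 84/3455597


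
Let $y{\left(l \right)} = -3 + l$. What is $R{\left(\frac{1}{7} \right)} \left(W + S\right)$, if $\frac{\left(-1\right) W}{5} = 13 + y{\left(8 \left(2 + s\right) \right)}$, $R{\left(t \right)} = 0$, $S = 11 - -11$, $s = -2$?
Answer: $0$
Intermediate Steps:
$S = 22$ ($S = 11 + 11 = 22$)
$W = -50$ ($W = - 5 \left(13 - \left(3 - 8 \left(2 - 2\right)\right)\right) = - 5 \left(13 + \left(-3 + 8 \cdot 0\right)\right) = - 5 \left(13 + \left(-3 + 0\right)\right) = - 5 \left(13 - 3\right) = \left(-5\right) 10 = -50$)
$R{\left(\frac{1}{7} \right)} \left(W + S\right) = 0 \left(-50 + 22\right) = 0 \left(-28\right) = 0$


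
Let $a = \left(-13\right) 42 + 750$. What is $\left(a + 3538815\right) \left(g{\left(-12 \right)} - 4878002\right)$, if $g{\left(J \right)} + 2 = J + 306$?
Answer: $-17262308366490$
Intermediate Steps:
$g{\left(J \right)} = 304 + J$ ($g{\left(J \right)} = -2 + \left(J + 306\right) = -2 + \left(306 + J\right) = 304 + J$)
$a = 204$ ($a = -546 + 750 = 204$)
$\left(a + 3538815\right) \left(g{\left(-12 \right)} - 4878002\right) = \left(204 + 3538815\right) \left(\left(304 - 12\right) - 4878002\right) = 3539019 \left(292 - 4878002\right) = 3539019 \left(-4877710\right) = -17262308366490$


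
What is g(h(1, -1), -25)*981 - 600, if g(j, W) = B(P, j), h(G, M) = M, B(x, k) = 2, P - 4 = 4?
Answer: 1362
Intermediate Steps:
P = 8 (P = 4 + 4 = 8)
g(j, W) = 2
g(h(1, -1), -25)*981 - 600 = 2*981 - 600 = 1962 - 600 = 1362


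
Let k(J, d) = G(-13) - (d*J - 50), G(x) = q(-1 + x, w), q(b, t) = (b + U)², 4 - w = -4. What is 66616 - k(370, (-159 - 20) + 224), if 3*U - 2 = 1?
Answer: 83047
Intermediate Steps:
w = 8 (w = 4 - 1*(-4) = 4 + 4 = 8)
U = 1 (U = ⅔ + (⅓)*1 = ⅔ + ⅓ = 1)
q(b, t) = (1 + b)² (q(b, t) = (b + 1)² = (1 + b)²)
G(x) = x² (G(x) = (1 + (-1 + x))² = x²)
k(J, d) = 219 - J*d (k(J, d) = (-13)² - (d*J - 50) = 169 - (J*d - 50) = 169 - (-50 + J*d) = 169 + (50 - J*d) = 219 - J*d)
66616 - k(370, (-159 - 20) + 224) = 66616 - (219 - 1*370*((-159 - 20) + 224)) = 66616 - (219 - 1*370*(-179 + 224)) = 66616 - (219 - 1*370*45) = 66616 - (219 - 16650) = 66616 - 1*(-16431) = 66616 + 16431 = 83047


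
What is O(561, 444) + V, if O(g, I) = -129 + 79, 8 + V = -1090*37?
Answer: -40388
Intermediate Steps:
V = -40338 (V = -8 - 1090*37 = -8 - 40330 = -40338)
O(g, I) = -50
O(561, 444) + V = -50 - 40338 = -40388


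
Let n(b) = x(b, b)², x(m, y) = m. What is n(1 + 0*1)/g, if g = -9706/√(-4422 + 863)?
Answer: -I*√3559/9706 ≈ -0.0061464*I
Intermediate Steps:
n(b) = b²
g = 9706*I*√3559/3559 (g = -9706*(-I*√3559/3559) = -(-9706)*I*√3559/3559 = 9706*I*√3559/3559 ≈ 162.7*I)
n(1 + 0*1)/g = (1 + 0*1)²/((9706*I*√3559/3559)) = (1 + 0)²*(-I*√3559/9706) = 1²*(-I*√3559/9706) = 1*(-I*√3559/9706) = -I*√3559/9706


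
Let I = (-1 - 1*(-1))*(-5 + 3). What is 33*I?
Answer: 0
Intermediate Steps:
I = 0 (I = (-1 + 1)*(-2) = 0*(-2) = 0)
33*I = 33*0 = 0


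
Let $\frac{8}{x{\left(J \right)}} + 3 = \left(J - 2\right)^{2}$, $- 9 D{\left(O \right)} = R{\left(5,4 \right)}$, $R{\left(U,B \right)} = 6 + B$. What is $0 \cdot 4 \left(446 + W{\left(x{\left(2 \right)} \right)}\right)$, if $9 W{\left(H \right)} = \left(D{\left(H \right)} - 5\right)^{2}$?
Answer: $0$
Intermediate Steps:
$D{\left(O \right)} = - \frac{10}{9}$ ($D{\left(O \right)} = - \frac{6 + 4}{9} = \left(- \frac{1}{9}\right) 10 = - \frac{10}{9}$)
$x{\left(J \right)} = \frac{8}{-3 + \left(-2 + J\right)^{2}}$ ($x{\left(J \right)} = \frac{8}{-3 + \left(J - 2\right)^{2}} = \frac{8}{-3 + \left(-2 + J\right)^{2}}$)
$W{\left(H \right)} = \frac{3025}{729}$ ($W{\left(H \right)} = \frac{\left(- \frac{10}{9} - 5\right)^{2}}{9} = \frac{\left(- \frac{55}{9}\right)^{2}}{9} = \frac{1}{9} \cdot \frac{3025}{81} = \frac{3025}{729}$)
$0 \cdot 4 \left(446 + W{\left(x{\left(2 \right)} \right)}\right) = 0 \cdot 4 \left(446 + \frac{3025}{729}\right) = 0 \cdot \frac{328159}{729} = 0$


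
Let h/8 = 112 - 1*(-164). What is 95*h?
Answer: 209760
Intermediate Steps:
h = 2208 (h = 8*(112 - 1*(-164)) = 8*(112 + 164) = 8*276 = 2208)
95*h = 95*2208 = 209760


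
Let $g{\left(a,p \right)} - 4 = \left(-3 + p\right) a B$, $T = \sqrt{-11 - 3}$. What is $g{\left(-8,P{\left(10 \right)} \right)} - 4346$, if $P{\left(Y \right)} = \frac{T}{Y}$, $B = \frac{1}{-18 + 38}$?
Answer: $- \frac{21704}{5} - \frac{i \sqrt{14}}{25} \approx -4340.8 - 0.14967 i$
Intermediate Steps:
$B = \frac{1}{20} \approx 0.05$
$T = i \sqrt{14}$ ($T = \sqrt{-14} = i \sqrt{14} \approx 3.7417 i$)
$P{\left(Y \right)} = \frac{i \sqrt{14}}{Y}$
$g{\left(a,p \right)} = 4 + \frac{a \left(-3 + p\right)}{20}$ ($g{\left(a,p \right)} = 4 + \left(-3 + p\right) a \frac{1}{20} = 4 + a \left(-3 + p\right) \frac{1}{20} = 4 + \frac{a \left(-3 + p\right)}{20}$)
$g{\left(-8,P{\left(10 \right)} \right)} - 4346 = \left(4 - - \frac{6}{5} + \frac{1}{20} \left(-8\right) \frac{i \sqrt{14}}{10}\right) - 4346 = \left(4 + \frac{6}{5} + \frac{1}{20} \left(-8\right) i \sqrt{14} \cdot \frac{1}{10}\right) - 4346 = \left(4 + \frac{6}{5} + \frac{1}{20} \left(-8\right) \frac{i \sqrt{14}}{10}\right) - 4346 = \left(4 + \frac{6}{5} - \frac{i \sqrt{14}}{25}\right) - 4346 = \left(\frac{26}{5} - \frac{i \sqrt{14}}{25}\right) - 4346 = - \frac{21704}{5} - \frac{i \sqrt{14}}{25}$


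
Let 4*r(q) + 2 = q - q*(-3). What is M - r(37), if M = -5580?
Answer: -11233/2 ≈ -5616.5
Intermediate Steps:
r(q) = -1/2 + q (r(q) = -1/2 + (q - q*(-3))/4 = -1/2 + (q - (-3)*q)/4 = -1/2 + (q + 3*q)/4 = -1/2 + (4*q)/4 = -1/2 + q)
M - r(37) = -5580 - (-1/2 + 37) = -5580 - 1*73/2 = -5580 - 73/2 = -11233/2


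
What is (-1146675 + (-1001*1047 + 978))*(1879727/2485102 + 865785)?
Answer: -2359992408095214984/1242551 ≈ -1.8993e+12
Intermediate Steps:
(-1146675 + (-1001*1047 + 978))*(1879727/2485102 + 865785) = (-1146675 + (-1048047 + 978))*(1879727*(1/2485102) + 865785) = (-1146675 - 1047069)*(1879727/2485102 + 865785) = -2193744*2151565914797/2485102 = -2359992408095214984/1242551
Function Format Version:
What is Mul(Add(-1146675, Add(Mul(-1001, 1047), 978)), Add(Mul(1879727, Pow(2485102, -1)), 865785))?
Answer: Rational(-2359992408095214984, 1242551) ≈ -1.8993e+12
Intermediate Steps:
Mul(Add(-1146675, Add(Mul(-1001, 1047), 978)), Add(Mul(1879727, Pow(2485102, -1)), 865785)) = Mul(Add(-1146675, Add(-1048047, 978)), Add(Mul(1879727, Rational(1, 2485102)), 865785)) = Mul(Add(-1146675, -1047069), Add(Rational(1879727, 2485102), 865785)) = Mul(-2193744, Rational(2151565914797, 2485102)) = Rational(-2359992408095214984, 1242551)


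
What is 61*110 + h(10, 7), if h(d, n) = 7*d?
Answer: 6780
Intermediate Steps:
61*110 + h(10, 7) = 61*110 + 7*10 = 6710 + 70 = 6780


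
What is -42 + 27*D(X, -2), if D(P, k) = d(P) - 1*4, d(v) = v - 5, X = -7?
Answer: -474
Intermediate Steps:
d(v) = -5 + v
D(P, k) = -9 + P (D(P, k) = (-5 + P) - 1*4 = (-5 + P) - 4 = -9 + P)
-42 + 27*D(X, -2) = -42 + 27*(-9 - 7) = -42 + 27*(-16) = -42 - 432 = -474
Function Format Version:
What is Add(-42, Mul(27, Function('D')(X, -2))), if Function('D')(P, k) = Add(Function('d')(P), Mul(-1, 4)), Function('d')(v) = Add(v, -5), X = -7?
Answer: -474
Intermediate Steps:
Function('d')(v) = Add(-5, v)
Function('D')(P, k) = Add(-9, P) (Function('D')(P, k) = Add(Add(-5, P), Mul(-1, 4)) = Add(Add(-5, P), -4) = Add(-9, P))
Add(-42, Mul(27, Function('D')(X, -2))) = Add(-42, Mul(27, Add(-9, -7))) = Add(-42, Mul(27, -16)) = Add(-42, -432) = -474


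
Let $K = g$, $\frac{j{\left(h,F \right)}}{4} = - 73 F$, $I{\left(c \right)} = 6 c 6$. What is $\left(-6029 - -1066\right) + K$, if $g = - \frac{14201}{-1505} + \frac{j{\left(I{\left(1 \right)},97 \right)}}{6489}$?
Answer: $- \frac{6916980338}{1395135} \approx -4957.9$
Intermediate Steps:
$I{\left(c \right)} = 36 c$
$j{\left(h,F \right)} = - 292 F$ ($j{\left(h,F \right)} = 4 \left(- 73 F\right) = - 292 F$)
$g = \frac{7074667}{1395135}$ ($g = - \frac{14201}{-1505} + \frac{\left(-292\right) 97}{6489} = \left(-14201\right) \left(- \frac{1}{1505}\right) - \frac{28324}{6489} = \frac{14201}{1505} - \frac{28324}{6489} = \frac{7074667}{1395135} \approx 5.071$)
$K = \frac{7074667}{1395135} \approx 5.071$
$\left(-6029 - -1066\right) + K = \left(-6029 - -1066\right) + \frac{7074667}{1395135} = \left(-6029 + 1066\right) + \frac{7074667}{1395135} = -4963 + \frac{7074667}{1395135} = - \frac{6916980338}{1395135}$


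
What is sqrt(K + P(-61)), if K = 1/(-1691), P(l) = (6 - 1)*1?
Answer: sqrt(14295714)/1691 ≈ 2.2359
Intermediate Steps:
P(l) = 5 (P(l) = 5*1 = 5)
K = -1/1691 ≈ -0.00059137
sqrt(K + P(-61)) = sqrt(-1/1691 + 5) = sqrt(8454/1691) = sqrt(14295714)/1691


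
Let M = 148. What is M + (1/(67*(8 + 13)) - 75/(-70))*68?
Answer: 44402/201 ≈ 220.91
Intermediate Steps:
M + (1/(67*(8 + 13)) - 75/(-70))*68 = 148 + (1/(67*(8 + 13)) - 75/(-70))*68 = 148 + ((1/67)/21 - 75*(-1/70))*68 = 148 + ((1/67)*(1/21) + 15/14)*68 = 148 + (1/1407 + 15/14)*68 = 148 + (431/402)*68 = 148 + 14654/201 = 44402/201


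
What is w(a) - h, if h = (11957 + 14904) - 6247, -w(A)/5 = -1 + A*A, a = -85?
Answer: -56734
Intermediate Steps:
w(A) = 5 - 5*A**2 (w(A) = -5*(-1 + A*A) = -5*(-1 + A**2) = 5 - 5*A**2)
h = 20614 (h = 26861 - 6247 = 20614)
w(a) - h = (5 - 5*(-85)**2) - 1*20614 = (5 - 5*7225) - 20614 = (5 - 36125) - 20614 = -36120 - 20614 = -56734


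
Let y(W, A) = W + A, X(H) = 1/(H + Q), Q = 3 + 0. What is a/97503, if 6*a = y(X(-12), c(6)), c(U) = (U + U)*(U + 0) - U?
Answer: 593/5265162 ≈ 0.00011263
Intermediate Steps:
Q = 3
c(U) = -U + 2*U² (c(U) = (2*U)*U - U = 2*U² - U = -U + 2*U²)
X(H) = 1/(3 + H) (X(H) = 1/(H + 3) = 1/(3 + H))
y(W, A) = A + W
a = 593/54 (a = (6*(-1 + 2*6) + 1/(3 - 12))/6 = (6*(-1 + 12) + 1/(-9))/6 = (6*11 - ⅑)/6 = (66 - ⅑)/6 = (⅙)*(593/9) = 593/54 ≈ 10.981)
a/97503 = (593/54)/97503 = (593/54)*(1/97503) = 593/5265162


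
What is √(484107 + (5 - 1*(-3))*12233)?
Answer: √581971 ≈ 762.87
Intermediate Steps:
√(484107 + (5 - 1*(-3))*12233) = √(484107 + (5 + 3)*12233) = √(484107 + 8*12233) = √(484107 + 97864) = √581971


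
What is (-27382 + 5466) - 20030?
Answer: -41946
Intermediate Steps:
(-27382 + 5466) - 20030 = -21916 - 20030 = -41946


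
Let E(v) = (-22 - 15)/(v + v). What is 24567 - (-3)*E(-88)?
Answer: 4323903/176 ≈ 24568.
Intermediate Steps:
E(v) = -37/(2*v) (E(v) = -37*1/(2*v) = -37/(2*v))
24567 - (-3)*E(-88) = 24567 - (-3)*(-37/2/(-88)) = 24567 - (-3)*(-37/2*(-1/88)) = 24567 - (-3)*37/176 = 24567 - 1*(-111/176) = 24567 + 111/176 = 4323903/176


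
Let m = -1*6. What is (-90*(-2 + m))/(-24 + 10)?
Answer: -360/7 ≈ -51.429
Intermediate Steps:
m = -6
(-90*(-2 + m))/(-24 + 10) = (-90*(-2 - 6))/(-24 + 10) = -90*(-8)/(-14) = -30*(-24)*(-1/14) = 720*(-1/14) = -360/7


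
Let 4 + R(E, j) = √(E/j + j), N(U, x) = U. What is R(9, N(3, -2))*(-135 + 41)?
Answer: 376 - 94*√6 ≈ 145.75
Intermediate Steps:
R(E, j) = -4 + √(j + E/j) (R(E, j) = -4 + √(E/j + j) = -4 + √(j + E/j))
R(9, N(3, -2))*(-135 + 41) = (-4 + √(3 + 9/3))*(-135 + 41) = (-4 + √(3 + 9*(⅓)))*(-94) = (-4 + √(3 + 3))*(-94) = (-4 + √6)*(-94) = 376 - 94*√6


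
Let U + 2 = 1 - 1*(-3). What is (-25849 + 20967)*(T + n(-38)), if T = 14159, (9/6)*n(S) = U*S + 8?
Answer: -206708762/3 ≈ -6.8903e+7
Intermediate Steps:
U = 2 (U = -2 + (1 - 1*(-3)) = -2 + (1 + 3) = -2 + 4 = 2)
n(S) = 16/3 + 4*S/3 (n(S) = 2*(2*S + 8)/3 = 2*(8 + 2*S)/3 = 16/3 + 4*S/3)
(-25849 + 20967)*(T + n(-38)) = (-25849 + 20967)*(14159 + (16/3 + (4/3)*(-38))) = -4882*(14159 + (16/3 - 152/3)) = -4882*(14159 - 136/3) = -4882*42341/3 = -206708762/3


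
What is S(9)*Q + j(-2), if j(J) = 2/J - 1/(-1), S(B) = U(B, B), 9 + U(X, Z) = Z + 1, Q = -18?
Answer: -18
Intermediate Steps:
U(X, Z) = -8 + Z (U(X, Z) = -9 + (Z + 1) = -9 + (1 + Z) = -8 + Z)
S(B) = -8 + B
j(J) = 1 + 2/J (j(J) = 2/J - 1*(-1) = 2/J + 1 = 1 + 2/J)
S(9)*Q + j(-2) = (-8 + 9)*(-18) + (2 - 2)/(-2) = 1*(-18) - ½*0 = -18 + 0 = -18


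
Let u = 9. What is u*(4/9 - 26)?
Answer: -230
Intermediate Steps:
u*(4/9 - 26) = 9*(4/9 - 26) = 9*(-230/9) = -230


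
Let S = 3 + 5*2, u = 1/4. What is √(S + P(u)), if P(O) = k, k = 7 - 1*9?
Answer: √11 ≈ 3.3166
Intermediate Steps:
u = ¼ ≈ 0.25000
k = -2 (k = 7 - 9 = -2)
S = 13 (S = 3 + 10 = 13)
P(O) = -2
√(S + P(u)) = √(13 - 2) = √11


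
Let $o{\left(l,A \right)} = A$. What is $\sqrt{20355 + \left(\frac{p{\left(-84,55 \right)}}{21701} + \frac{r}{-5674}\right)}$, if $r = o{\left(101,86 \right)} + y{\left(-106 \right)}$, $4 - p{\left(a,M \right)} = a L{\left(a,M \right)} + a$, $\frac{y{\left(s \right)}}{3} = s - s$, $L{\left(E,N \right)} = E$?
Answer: $\frac{2 \sqrt{19287773910706254603}}{61565737} \approx 142.67$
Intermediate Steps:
$y{\left(s \right)} = 0$ ($y{\left(s \right)} = 3 \left(s - s\right) = 3 \cdot 0 = 0$)
$p{\left(a,M \right)} = 4 - a - a^{2}$ ($p{\left(a,M \right)} = 4 - \left(a a + a\right) = 4 - \left(a^{2} + a\right) = 4 - \left(a + a^{2}\right) = 4 - a - a^{2}$)
$r = 86$ ($r = 86 + 0 = 86$)
$\sqrt{20355 + \left(\frac{p{\left(-84,55 \right)}}{21701} + \frac{r}{-5674}\right)} = \sqrt{20355 + \left(\frac{4 - -84 - \left(-84\right)^{2}}{21701} + \frac{86}{-5674}\right)} = \sqrt{20355 + \left(\left(4 + 84 - 7056\right) \frac{1}{21701} + 86 \left(- \frac{1}{5674}\right)\right)} = \sqrt{20355 + \left(\left(4 + 84 - 7056\right) \frac{1}{21701} - \frac{43}{2837}\right)} = \sqrt{20355 - \frac{20701359}{61565737}} = \sqrt{\frac{1253149875276}{61565737}} = \frac{2 \sqrt{19287773910706254603}}{61565737}$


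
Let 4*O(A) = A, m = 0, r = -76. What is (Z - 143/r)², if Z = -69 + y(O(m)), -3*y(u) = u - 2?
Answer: 229552801/51984 ≈ 4415.8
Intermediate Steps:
O(A) = A/4
y(u) = ⅔ - u/3 (y(u) = -(u - 2)/3 = -(-2 + u)/3 = ⅔ - u/3)
Z = -205/3 (Z = -69 + (⅔ - 0/12) = -69 + (⅔ - ⅓*0) = -69 + (⅔ + 0) = -69 + ⅔ = -205/3 ≈ -68.333)
(Z - 143/r)² = (-205/3 - 143/(-76))² = (-205/3 - 143*(-1/76))² = (-205/3 + 143/76)² = (-15151/228)² = 229552801/51984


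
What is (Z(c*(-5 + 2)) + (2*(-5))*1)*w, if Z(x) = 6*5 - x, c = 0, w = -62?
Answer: -1240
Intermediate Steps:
Z(x) = 30 - x
(Z(c*(-5 + 2)) + (2*(-5))*1)*w = ((30 - 0*(-5 + 2)) + (2*(-5))*1)*(-62) = ((30 - 0*(-3)) - 10*1)*(-62) = ((30 - 1*0) - 10)*(-62) = ((30 + 0) - 10)*(-62) = (30 - 10)*(-62) = 20*(-62) = -1240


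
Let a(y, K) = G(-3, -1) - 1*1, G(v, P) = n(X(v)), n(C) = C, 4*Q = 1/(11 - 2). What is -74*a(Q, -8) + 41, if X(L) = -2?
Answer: 263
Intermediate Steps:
Q = 1/36 (Q = 1/(4*(11 - 2)) = (¼)/9 = (¼)*(⅑) = 1/36 ≈ 0.027778)
G(v, P) = -2
a(y, K) = -3 (a(y, K) = -2 - 1*1 = -2 - 1 = -3)
-74*a(Q, -8) + 41 = -74*(-3) + 41 = 222 + 41 = 263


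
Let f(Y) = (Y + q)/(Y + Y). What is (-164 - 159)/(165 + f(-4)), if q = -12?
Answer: -323/167 ≈ -1.9341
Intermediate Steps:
f(Y) = (-12 + Y)/(2*Y) (f(Y) = (Y - 12)/(Y + Y) = (-12 + Y)/((2*Y)) = (-12 + Y)*(1/(2*Y)) = (-12 + Y)/(2*Y))
(-164 - 159)/(165 + f(-4)) = (-164 - 159)/(165 + (½)*(-12 - 4)/(-4)) = -323/(165 + (½)*(-¼)*(-16)) = -323/(165 + 2) = -323/167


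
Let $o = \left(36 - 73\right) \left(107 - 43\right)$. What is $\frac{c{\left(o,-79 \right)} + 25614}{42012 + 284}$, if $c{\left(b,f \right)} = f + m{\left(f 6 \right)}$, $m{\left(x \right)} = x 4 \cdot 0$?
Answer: $\frac{25535}{42296} \approx 0.60372$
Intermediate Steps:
$m{\left(x \right)} = 0$ ($m{\left(x \right)} = 4 x 0 = 0$)
$o = -2368$ ($o = \left(-37\right) 64 = -2368$)
$c{\left(b,f \right)} = f$ ($c{\left(b,f \right)} = f + 0 = f$)
$\frac{c{\left(o,-79 \right)} + 25614}{42012 + 284} = \frac{-79 + 25614}{42012 + 284} = \frac{25535}{42296}$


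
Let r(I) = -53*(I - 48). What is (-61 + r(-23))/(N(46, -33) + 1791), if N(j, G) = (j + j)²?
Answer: 3702/10255 ≈ 0.36099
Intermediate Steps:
N(j, G) = 4*j² (N(j, G) = (2*j)² = 4*j²)
r(I) = 2544 - 53*I (r(I) = -53*(-48 + I) = 2544 - 53*I)
(-61 + r(-23))/(N(46, -33) + 1791) = (-61 + (2544 - 53*(-23)))/(4*46² + 1791) = (-61 + (2544 + 1219))/(4*2116 + 1791) = (-61 + 3763)/(8464 + 1791) = 3702/10255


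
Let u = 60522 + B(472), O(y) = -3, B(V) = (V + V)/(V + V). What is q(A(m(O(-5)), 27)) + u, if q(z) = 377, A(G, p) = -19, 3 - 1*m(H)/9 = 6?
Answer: 60900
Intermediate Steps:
B(V) = 1 (B(V) = (2*V)/((2*V)) = (2*V)*(1/(2*V)) = 1)
m(H) = -27 (m(H) = 27 - 9*6 = 27 - 54 = -27)
u = 60523 (u = 60522 + 1 = 60523)
q(A(m(O(-5)), 27)) + u = 377 + 60523 = 60900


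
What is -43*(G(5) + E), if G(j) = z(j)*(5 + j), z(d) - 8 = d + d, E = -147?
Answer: -1419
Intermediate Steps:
z(d) = 8 + 2*d (z(d) = 8 + (d + d) = 8 + 2*d)
G(j) = (5 + j)*(8 + 2*j) (G(j) = (8 + 2*j)*(5 + j) = (5 + j)*(8 + 2*j))
-43*(G(5) + E) = -43*(2*(4 + 5)*(5 + 5) - 147) = -43*(2*9*10 - 147) = -43*(180 - 147) = -43*33 = -1419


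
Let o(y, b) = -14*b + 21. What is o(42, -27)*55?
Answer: 21945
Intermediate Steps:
o(y, b) = 21 - 14*b
o(42, -27)*55 = (21 - 14*(-27))*55 = (21 + 378)*55 = 399*55 = 21945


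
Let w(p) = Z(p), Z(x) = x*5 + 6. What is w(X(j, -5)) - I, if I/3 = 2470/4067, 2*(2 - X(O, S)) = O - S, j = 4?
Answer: -67691/8134 ≈ -8.3220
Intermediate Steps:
X(O, S) = 2 + S/2 - O/2 (X(O, S) = 2 - (O - S)/2 = 2 + (S/2 - O/2) = 2 + S/2 - O/2)
Z(x) = 6 + 5*x (Z(x) = 5*x + 6 = 6 + 5*x)
I = 7410/4067 (I = 3*(2470/4067) = 7410/4067 ≈ 1.8220)
w(p) = 6 + 5*p
w(X(j, -5)) - I = (6 + 5*(2 + (½)*(-5) - ½*4)) - 1*7410/4067 = (6 + 5*(2 - 5/2 - 2)) - 7410/4067 = (6 + 5*(-5/2)) - 7410/4067 = (6 - 25/2) - 7410/4067 = -13/2 - 7410/4067 = -67691/8134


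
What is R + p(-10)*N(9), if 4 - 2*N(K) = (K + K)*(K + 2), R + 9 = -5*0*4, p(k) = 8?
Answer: -785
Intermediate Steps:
R = -9 (R = -9 - 5*0*4 = -9 + 0*4 = -9 + 0 = -9)
N(K) = 2 - K*(2 + K) (N(K) = 2 - (K + K)*(K + 2)/2 = 2 - 2*K*(2 + K)/2 = 2 - K*(2 + K))
R + p(-10)*N(9) = -9 + 8*(2 - 1*9² - 2*9) = -9 + 8*(2 - 1*81 - 18) = -9 + 8*(2 - 81 - 18) = -9 + 8*(-97) = -9 - 776 = -785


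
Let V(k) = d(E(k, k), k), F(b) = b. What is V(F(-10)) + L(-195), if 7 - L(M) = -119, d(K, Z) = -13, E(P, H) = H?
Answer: 113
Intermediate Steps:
L(M) = 126 (L(M) = 7 - 1*(-119) = 7 + 119 = 126)
V(k) = -13
V(F(-10)) + L(-195) = -13 + 126 = 113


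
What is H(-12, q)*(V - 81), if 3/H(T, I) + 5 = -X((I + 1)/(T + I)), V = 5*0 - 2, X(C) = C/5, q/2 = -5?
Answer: 27390/559 ≈ 48.998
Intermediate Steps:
q = -10 (q = 2*(-5) = -10)
X(C) = C/5 (X(C) = C*(⅕) = C/5)
V = -2 (V = 0 - 2 = -2)
H(T, I) = 3/(-5 - (1 + I)/(5*(I + T))) (H(T, I) = 3/(-5 - (I + 1)/(T + I)/5) = 3/(-5 - (1 + I)/(I + T)/5) = 3/(-5 - (1 + I)/(5*(I + T))))
H(-12, q)*(V - 81) = (15*(-1*(-10) - 1*(-12))/(1 + 25*(-12) + 26*(-10)))*(-2 - 81) = (15*(10 + 12)/(1 - 300 - 260))*(-83) = (15*22/(-559))*(-83) = (15*(-1/559)*22)*(-83) = -330/559*(-83) = 27390/559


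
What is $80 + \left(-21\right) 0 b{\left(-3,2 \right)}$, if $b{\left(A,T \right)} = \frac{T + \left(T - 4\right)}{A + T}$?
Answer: $80$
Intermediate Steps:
$b{\left(A,T \right)} = \frac{-4 + 2 T}{A + T}$ ($b{\left(A,T \right)} = \frac{T + \left(-4 + T\right)}{A + T} = \frac{-4 + 2 T}{A + T}$)
$80 + \left(-21\right) 0 b{\left(-3,2 \right)} = 80 + \left(-21\right) 0 \frac{2 \left(-2 + 2\right)}{-3 + 2} = 80 + 0 \cdot 2 \frac{1}{-1} \cdot 0 = 80 + 0 \cdot 2 \left(-1\right) 0 = 80 + 0 \cdot 0 = 80 + 0 = 80$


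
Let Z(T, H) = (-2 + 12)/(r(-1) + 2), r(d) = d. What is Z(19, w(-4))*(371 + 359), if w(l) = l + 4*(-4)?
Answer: 7300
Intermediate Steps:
w(l) = -16 + l (w(l) = l - 16 = -16 + l)
Z(T, H) = 10 (Z(T, H) = (-2 + 12)/(-1 + 2) = 10/1 = 10*1 = 10)
Z(19, w(-4))*(371 + 359) = 10*(371 + 359) = 10*730 = 7300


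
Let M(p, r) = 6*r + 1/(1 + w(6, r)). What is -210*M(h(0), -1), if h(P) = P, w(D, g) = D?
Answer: 1230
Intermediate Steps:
M(p, r) = 1/7 + 6*r (M(p, r) = 6*r + 1/(1 + 6) = 6*r + 1/7 = 1/7 + 6*r)
-210*M(h(0), -1) = -210*(1/7 + 6*(-1)) = -210*(1/7 - 6) = -210*(-41/7) = 1230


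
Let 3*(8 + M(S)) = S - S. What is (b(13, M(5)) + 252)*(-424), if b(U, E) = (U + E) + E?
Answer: -105576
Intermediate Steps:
M(S) = -8 (M(S) = -8 + (S - S)/3 = -8 + (1/3)*0 = -8 + 0 = -8)
b(U, E) = U + 2*E (b(U, E) = (E + U) + E = U + 2*E)
(b(13, M(5)) + 252)*(-424) = ((13 + 2*(-8)) + 252)*(-424) = ((13 - 16) + 252)*(-424) = (-3 + 252)*(-424) = 249*(-424) = -105576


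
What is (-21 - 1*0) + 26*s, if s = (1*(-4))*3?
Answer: -333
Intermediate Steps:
s = -12 (s = -4*3 = -12)
(-21 - 1*0) + 26*s = (-21 - 1*0) + 26*(-12) = (-21 + 0) - 312 = -21 - 312 = -333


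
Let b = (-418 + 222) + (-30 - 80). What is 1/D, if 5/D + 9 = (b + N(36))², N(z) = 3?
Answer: 18360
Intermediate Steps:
b = -306 (b = -196 - 110 = -306)
D = 1/18360 (D = 5/(-9 + (-306 + 3)²) = 5/(-9 + (-303)²) = 5/(-9 + 91809) = 5/91800 = 5*(1/91800) = 1/18360 ≈ 5.4466e-5)
1/D = 1/(1/18360) = 18360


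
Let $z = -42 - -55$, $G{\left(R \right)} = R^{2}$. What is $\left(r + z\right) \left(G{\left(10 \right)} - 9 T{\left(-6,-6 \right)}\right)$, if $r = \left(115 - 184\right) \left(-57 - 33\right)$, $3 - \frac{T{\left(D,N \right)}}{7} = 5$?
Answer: $1406398$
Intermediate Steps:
$T{\left(D,N \right)} = -14$ ($T{\left(D,N \right)} = 21 - 35 = -14$)
$z = 13$ ($z = -42 + 55 = 13$)
$r = 6210$ ($r = \left(-69\right) \left(-90\right) = 6210$)
$\left(r + z\right) \left(G{\left(10 \right)} - 9 T{\left(-6,-6 \right)}\right) = \left(6210 + 13\right) \left(10^{2} - -126\right) = 6223 \left(100 + 126\right) = 6223 \cdot 226 = 1406398$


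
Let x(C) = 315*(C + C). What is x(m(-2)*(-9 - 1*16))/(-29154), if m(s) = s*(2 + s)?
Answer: 0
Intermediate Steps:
x(C) = 630*C (x(C) = 315*(2*C) = 630*C)
x(m(-2)*(-9 - 1*16))/(-29154) = (630*((-2*(2 - 2))*(-9 - 1*16)))/(-29154) = (630*((-2*0)*(-9 - 16)))*(-1/29154) = (630*(0*(-25)))*(-1/29154) = (630*0)*(-1/29154) = 0*(-1/29154) = 0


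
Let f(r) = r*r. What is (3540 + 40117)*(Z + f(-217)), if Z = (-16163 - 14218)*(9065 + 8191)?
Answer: -22885324513679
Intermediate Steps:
f(r) = r²
Z = -524254536 (Z = -30381*17256 = -524254536)
(3540 + 40117)*(Z + f(-217)) = (3540 + 40117)*(-524254536 + (-217)²) = 43657*(-524254536 + 47089) = 43657*(-524207447) = -22885324513679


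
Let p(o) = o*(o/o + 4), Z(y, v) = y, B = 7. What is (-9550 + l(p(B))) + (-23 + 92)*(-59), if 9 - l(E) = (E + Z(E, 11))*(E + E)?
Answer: -18512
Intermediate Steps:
p(o) = 5*o (p(o) = o*(1 + 4) = o*5 = 5*o)
l(E) = 9 - 4*E**2 (l(E) = 9 - (E + E)*(E + E) = 9 - 2*E*2*E = 9 - 4*E**2)
(-9550 + l(p(B))) + (-23 + 92)*(-59) = (-9550 + (9 - 4*(5*7)**2)) + (-23 + 92)*(-59) = (-9550 + (9 - 4*35**2)) + 69*(-59) = (-9550 + (9 - 4*1225)) - 4071 = (-9550 + (9 - 4900)) - 4071 = (-9550 - 4891) - 4071 = -14441 - 4071 = -18512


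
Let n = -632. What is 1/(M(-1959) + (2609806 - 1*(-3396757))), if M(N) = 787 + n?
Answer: 1/6006718 ≈ 1.6648e-7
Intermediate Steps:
M(N) = 155 (M(N) = 787 - 632 = 155)
1/(M(-1959) + (2609806 - 1*(-3396757))) = 1/(155 + (2609806 - 1*(-3396757))) = 1/(155 + (2609806 + 3396757)) = 1/(155 + 6006563) = 1/6006718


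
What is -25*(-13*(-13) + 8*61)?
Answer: -16425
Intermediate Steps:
-25*(-13*(-13) + 8*61) = -25*(169 + 488) = -25*657 = -16425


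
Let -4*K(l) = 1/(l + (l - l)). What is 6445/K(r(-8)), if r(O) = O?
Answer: 206240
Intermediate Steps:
K(l) = -1/(4*l) (K(l) = -1/(4*(l + (l - l))) = -1/(4*(l + 0)) = -1/(4*l))
6445/K(r(-8)) = 6445/((-¼/(-8))) = 6445/((-¼*(-⅛))) = 6445/(1/32) = 6445*32 = 206240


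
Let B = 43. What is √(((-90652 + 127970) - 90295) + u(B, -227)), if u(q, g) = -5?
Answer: I*√52982 ≈ 230.18*I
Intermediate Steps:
√(((-90652 + 127970) - 90295) + u(B, -227)) = √(((-90652 + 127970) - 90295) - 5) = √((37318 - 90295) - 5) = √(-52977 - 5) = √(-52982) = I*√52982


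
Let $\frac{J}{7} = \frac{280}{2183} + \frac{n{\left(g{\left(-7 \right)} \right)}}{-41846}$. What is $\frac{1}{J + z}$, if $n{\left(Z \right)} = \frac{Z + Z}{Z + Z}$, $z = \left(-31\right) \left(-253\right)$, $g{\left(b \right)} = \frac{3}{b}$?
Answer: $\frac{13049974}{102362660779} \approx 0.00012749$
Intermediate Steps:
$z = 7843$
$n{\left(Z \right)} = 1$ ($n{\left(Z \right)} = \frac{2 Z}{2 Z} = 2 Z \frac{1}{2 Z} = 1$)
$J = \frac{11714697}{13049974}$ ($J = 7 \left(\frac{280}{2183} + 1 \frac{1}{-41846}\right) = 7 \left(280 \cdot \frac{1}{2183} + 1 \left(- \frac{1}{41846}\right)\right) = 7 \left(\frac{280}{2183} - \frac{1}{41846}\right) = 7 \cdot \frac{11714697}{91349818} = \frac{11714697}{13049974} \approx 0.89768$)
$\frac{1}{J + z} = \frac{1}{\frac{11714697}{13049974} + 7843} = \frac{1}{\frac{102362660779}{13049974}} = \frac{13049974}{102362660779}$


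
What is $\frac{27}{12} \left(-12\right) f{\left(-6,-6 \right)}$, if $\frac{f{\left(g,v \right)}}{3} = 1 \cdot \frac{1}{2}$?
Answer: $- \frac{81}{2} \approx -40.5$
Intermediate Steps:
$f{\left(g,v \right)} = \frac{3}{2}$ ($f{\left(g,v \right)} = 3 \cdot 1 \cdot \frac{1}{2} = 3 \cdot \frac{1}{2} = \frac{3}{2}$)
$\frac{27}{12} \left(-12\right) f{\left(-6,-6 \right)} = \frac{27}{12} \left(-12\right) \frac{3}{2} = 27 \cdot \frac{1}{12} \left(-12\right) \frac{3}{2} = \frac{9}{4} \left(-12\right) \frac{3}{2} = \left(-27\right) \frac{3}{2} = - \frac{81}{2}$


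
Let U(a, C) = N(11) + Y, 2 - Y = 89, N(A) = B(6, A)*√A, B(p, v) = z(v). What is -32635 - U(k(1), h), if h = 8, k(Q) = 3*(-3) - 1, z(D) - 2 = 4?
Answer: -32548 - 6*√11 ≈ -32568.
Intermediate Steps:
z(D) = 6 (z(D) = 2 + 4 = 6)
B(p, v) = 6
N(A) = 6*√A
k(Q) = -10 (k(Q) = -9 - 1 = -10)
Y = -87 (Y = 2 - 1*89 = 2 - 89 = -87)
U(a, C) = -87 + 6*√11 (U(a, C) = 6*√11 - 87 = -87 + 6*√11)
-32635 - U(k(1), h) = -32635 - (-87 + 6*√11) = -32635 + (87 - 6*√11) = -32548 - 6*√11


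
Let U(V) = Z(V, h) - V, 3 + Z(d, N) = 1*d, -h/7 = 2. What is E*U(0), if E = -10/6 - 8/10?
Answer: 37/5 ≈ 7.4000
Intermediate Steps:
h = -14 (h = -7*2 = -14)
Z(d, N) = -3 + d (Z(d, N) = -3 + 1*d = -3 + d)
E = -37/15 (E = -10*⅙ - 8*⅒ = -5/3 - ⅘ = -37/15 ≈ -2.4667)
U(V) = -3 (U(V) = (-3 + V) - V = -3)
E*U(0) = -37/15*(-3) = 37/5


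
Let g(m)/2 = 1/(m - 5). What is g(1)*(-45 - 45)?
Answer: 45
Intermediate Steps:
g(m) = 2/(-5 + m) (g(m) = 2/(m - 5) = 2/(-5 + m))
g(1)*(-45 - 45) = (2/(-5 + 1))*(-45 - 45) = (2/(-4))*(-90) = (2*(-¼))*(-90) = -½*(-90) = 45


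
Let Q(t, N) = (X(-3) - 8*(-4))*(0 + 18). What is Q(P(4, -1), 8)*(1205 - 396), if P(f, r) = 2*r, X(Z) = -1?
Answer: 451422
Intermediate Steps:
Q(t, N) = 558 (Q(t, N) = (-1 - 8*(-4))*(0 + 18) = (-1 + 32)*18 = 31*18 = 558)
Q(P(4, -1), 8)*(1205 - 396) = 558*(1205 - 396) = 558*809 = 451422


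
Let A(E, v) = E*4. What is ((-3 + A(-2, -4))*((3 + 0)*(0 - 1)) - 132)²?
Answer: 9801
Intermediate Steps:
A(E, v) = 4*E
((-3 + A(-2, -4))*((3 + 0)*(0 - 1)) - 132)² = ((-3 + 4*(-2))*((3 + 0)*(0 - 1)) - 132)² = ((-3 - 8)*(3*(-1)) - 132)² = (-11*(-3) - 132)² = (33 - 132)² = (-99)² = 9801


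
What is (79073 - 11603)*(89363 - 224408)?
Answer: -9111486150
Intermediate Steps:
(79073 - 11603)*(89363 - 224408) = 67470*(-135045) = -9111486150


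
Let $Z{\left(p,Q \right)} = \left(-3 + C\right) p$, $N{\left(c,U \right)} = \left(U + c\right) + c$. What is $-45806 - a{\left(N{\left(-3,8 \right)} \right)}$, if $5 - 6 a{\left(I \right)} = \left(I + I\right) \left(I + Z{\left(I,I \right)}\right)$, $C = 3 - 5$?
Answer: $- \frac{274873}{6} \approx -45812.0$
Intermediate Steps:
$C = -2$ ($C = 3 - 5 = -2$)
$N{\left(c,U \right)} = U + 2 c$
$Z{\left(p,Q \right)} = - 5 p$ ($Z{\left(p,Q \right)} = \left(-3 - 2\right) p = - 5 p$)
$a{\left(I \right)} = \frac{5}{6} + \frac{4 I^{2}}{3}$ ($a{\left(I \right)} = \frac{5}{6} - \frac{\left(I + I\right) \left(I - 5 I\right)}{6} = \frac{5}{6} - \frac{2 I \left(- 4 I\right)}{6} = \frac{5}{6} - \frac{\left(-8\right) I^{2}}{6} = \frac{5}{6} + \frac{4 I^{2}}{3}$)
$-45806 - a{\left(N{\left(-3,8 \right)} \right)} = -45806 - \left(\frac{5}{6} + \frac{4 \left(8 + 2 \left(-3\right)\right)^{2}}{3}\right) = -45806 - \left(\frac{5}{6} + \frac{4 \left(8 - 6\right)^{2}}{3}\right) = -45806 - \left(\frac{5}{6} + \frac{4 \cdot 2^{2}}{3}\right) = -45806 - \left(\frac{5}{6} + \frac{4}{3} \cdot 4\right) = -45806 - \left(\frac{5}{6} + \frac{16}{3}\right) = -45806 - \frac{37}{6} = - \frac{274873}{6}$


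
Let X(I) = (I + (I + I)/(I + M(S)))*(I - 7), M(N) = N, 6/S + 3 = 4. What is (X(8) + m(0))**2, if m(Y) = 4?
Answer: 8464/49 ≈ 172.73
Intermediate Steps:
S = 6 (S = 6/(-3 + 4) = 6/1 = 6*1 = 6)
X(I) = (-7 + I)*(I + 2*I/(6 + I)) (X(I) = (I + (I + I)/(I + 6))*(I - 7) = (I + (2*I)/(6 + I))*(-7 + I) = (I + 2*I/(6 + I))*(-7 + I) = (-7 + I)*(I + 2*I/(6 + I)))
(X(8) + m(0))**2 = (8*(-56 + 8 + 8**2)/(6 + 8) + 4)**2 = (8*(-56 + 8 + 64)/14 + 4)**2 = (8*(1/14)*16 + 4)**2 = (64/7 + 4)**2 = (92/7)**2 = 8464/49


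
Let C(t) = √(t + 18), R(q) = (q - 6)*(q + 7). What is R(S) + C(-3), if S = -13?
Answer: 114 + √15 ≈ 117.87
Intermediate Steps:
R(q) = (-6 + q)*(7 + q)
C(t) = √(18 + t)
R(S) + C(-3) = (-42 - 13 + (-13)²) + √(18 - 3) = (-42 - 13 + 169) + √15 = 114 + √15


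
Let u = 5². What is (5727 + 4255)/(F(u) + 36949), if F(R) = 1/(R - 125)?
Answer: 998200/3694899 ≈ 0.27016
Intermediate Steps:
u = 25
F(R) = 1/(-125 + R)
(5727 + 4255)/(F(u) + 36949) = (5727 + 4255)/(1/(-125 + 25) + 36949) = 9982/(1/(-100) + 36949) = 9982/(-1/100 + 36949) = 9982/(3694899/100) = 9982*(100/3694899) = 998200/3694899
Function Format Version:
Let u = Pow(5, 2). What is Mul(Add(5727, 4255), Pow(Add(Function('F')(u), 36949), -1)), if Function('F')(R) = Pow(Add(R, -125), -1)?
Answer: Rational(998200, 3694899) ≈ 0.27016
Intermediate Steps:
u = 25
Function('F')(R) = Pow(Add(-125, R), -1)
Mul(Add(5727, 4255), Pow(Add(Function('F')(u), 36949), -1)) = Mul(Add(5727, 4255), Pow(Add(Pow(Add(-125, 25), -1), 36949), -1)) = Mul(9982, Pow(Add(Pow(-100, -1), 36949), -1)) = Mul(9982, Pow(Add(Rational(-1, 100), 36949), -1)) = Mul(9982, Pow(Rational(3694899, 100), -1)) = Mul(9982, Rational(100, 3694899)) = Rational(998200, 3694899)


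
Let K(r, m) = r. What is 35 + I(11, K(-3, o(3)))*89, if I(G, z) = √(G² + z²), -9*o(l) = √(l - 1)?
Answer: 35 + 89*√130 ≈ 1049.8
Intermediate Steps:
o(l) = -√(-1 + l)/9 (o(l) = -√(l - 1)/9 = -√(-1 + l)/9)
35 + I(11, K(-3, o(3)))*89 = 35 + √(11² + (-3)²)*89 = 35 + √(121 + 9)*89 = 35 + √130*89 = 35 + 89*√130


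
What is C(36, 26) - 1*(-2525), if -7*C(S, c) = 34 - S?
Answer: 17677/7 ≈ 2525.3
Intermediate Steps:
C(S, c) = -34/7 + S/7 (C(S, c) = -(34 - S)/7 = -34/7 + S/7)
C(36, 26) - 1*(-2525) = (-34/7 + (⅐)*36) - 1*(-2525) = (-34/7 + 36/7) + 2525 = 2/7 + 2525 = 17677/7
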